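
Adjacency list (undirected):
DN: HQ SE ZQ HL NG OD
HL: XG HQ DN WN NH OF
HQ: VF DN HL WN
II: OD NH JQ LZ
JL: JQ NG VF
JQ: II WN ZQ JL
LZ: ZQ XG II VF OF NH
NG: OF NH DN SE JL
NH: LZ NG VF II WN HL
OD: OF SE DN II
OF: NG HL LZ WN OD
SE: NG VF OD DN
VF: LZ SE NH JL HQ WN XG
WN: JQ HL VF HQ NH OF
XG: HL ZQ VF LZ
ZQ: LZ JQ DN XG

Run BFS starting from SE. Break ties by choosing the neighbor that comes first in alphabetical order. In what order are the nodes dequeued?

SE DN NG OD VF HL HQ ZQ JL NH OF II LZ WN XG JQ

Visit SE; enqueue DN, NG, OD, VF → queue [DN, NG, OD, VF]
Visit DN; enqueue HL, HQ, ZQ → queue [NG, OD, VF, HL, HQ, ZQ]
Visit NG; enqueue JL, NH, OF → queue [OD, VF, HL, HQ, ZQ, JL, NH, OF]
Visit OD; enqueue II → queue [VF, HL, HQ, ZQ, JL, NH, OF, II]
Visit VF; enqueue LZ, WN, XG → queue [HL, HQ, ZQ, JL, NH, OF, II, LZ, WN, XG]
Visit HL → queue [HQ, ZQ, JL, NH, OF, II, LZ, WN, XG]
Visit HQ → queue [ZQ, JL, NH, OF, II, LZ, WN, XG]
Visit ZQ; enqueue JQ → queue [JL, NH, OF, II, LZ, WN, XG, JQ]
Visit JL → queue [NH, OF, II, LZ, WN, XG, JQ]
Visit NH → queue [OF, II, LZ, WN, XG, JQ]
Visit OF → queue [II, LZ, WN, XG, JQ]
Visit II → queue [LZ, WN, XG, JQ]
Visit LZ → queue [WN, XG, JQ]
Visit WN → queue [XG, JQ]
Visit XG → queue [JQ]
Visit JQ → queue []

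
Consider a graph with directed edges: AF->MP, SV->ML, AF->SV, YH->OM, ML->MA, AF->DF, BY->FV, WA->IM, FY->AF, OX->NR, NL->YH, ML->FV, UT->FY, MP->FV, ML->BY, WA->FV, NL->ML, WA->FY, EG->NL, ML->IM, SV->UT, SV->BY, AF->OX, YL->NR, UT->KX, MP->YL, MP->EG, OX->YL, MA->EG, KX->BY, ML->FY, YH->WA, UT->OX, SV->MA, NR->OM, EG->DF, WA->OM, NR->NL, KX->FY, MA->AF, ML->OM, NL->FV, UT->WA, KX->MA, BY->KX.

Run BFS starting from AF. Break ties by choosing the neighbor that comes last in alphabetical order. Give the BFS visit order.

Visit AF; enqueue SV, OX, MP, DF → queue [SV, OX, MP, DF]
Visit SV; enqueue UT, ML, MA, BY → queue [OX, MP, DF, UT, ML, MA, BY]
Visit OX; enqueue YL, NR → queue [MP, DF, UT, ML, MA, BY, YL, NR]
Visit MP; enqueue FV, EG → queue [DF, UT, ML, MA, BY, YL, NR, FV, EG]
Visit DF → queue [UT, ML, MA, BY, YL, NR, FV, EG]
Visit UT; enqueue WA, KX, FY → queue [ML, MA, BY, YL, NR, FV, EG, WA, KX, FY]
Visit ML; enqueue OM, IM → queue [MA, BY, YL, NR, FV, EG, WA, KX, FY, OM, IM]
Visit MA → queue [BY, YL, NR, FV, EG, WA, KX, FY, OM, IM]
Visit BY → queue [YL, NR, FV, EG, WA, KX, FY, OM, IM]
Visit YL → queue [NR, FV, EG, WA, KX, FY, OM, IM]
Visit NR; enqueue NL → queue [FV, EG, WA, KX, FY, OM, IM, NL]
Visit FV → queue [EG, WA, KX, FY, OM, IM, NL]
Visit EG → queue [WA, KX, FY, OM, IM, NL]
Visit WA → queue [KX, FY, OM, IM, NL]
Visit KX → queue [FY, OM, IM, NL]
Visit FY → queue [OM, IM, NL]
Visit OM → queue [IM, NL]
Visit IM → queue [NL]
Visit NL; enqueue YH → queue [YH]
Visit YH → queue []

AF → SV → OX → MP → DF → UT → ML → MA → BY → YL → NR → FV → EG → WA → KX → FY → OM → IM → NL → YH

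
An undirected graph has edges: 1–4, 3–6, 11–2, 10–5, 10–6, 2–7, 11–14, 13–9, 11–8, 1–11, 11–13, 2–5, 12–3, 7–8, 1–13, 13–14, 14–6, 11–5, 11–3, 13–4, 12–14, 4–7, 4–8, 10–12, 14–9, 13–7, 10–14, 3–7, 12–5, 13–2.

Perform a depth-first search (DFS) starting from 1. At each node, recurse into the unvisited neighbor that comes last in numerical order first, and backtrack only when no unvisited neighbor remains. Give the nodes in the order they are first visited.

1 -> 13 -> 14 -> 12 -> 10 -> 6 -> 3 -> 11 -> 8 -> 7 -> 4 -> 2 -> 5 -> 9

Visit 1
1 → 13
13 → 14
14 → 12
12 → 10
10 → 6
6 → 3
3 → 11
11 → 8
8 → 7
7 → 4
7 → 2
2 → 5
14 → 9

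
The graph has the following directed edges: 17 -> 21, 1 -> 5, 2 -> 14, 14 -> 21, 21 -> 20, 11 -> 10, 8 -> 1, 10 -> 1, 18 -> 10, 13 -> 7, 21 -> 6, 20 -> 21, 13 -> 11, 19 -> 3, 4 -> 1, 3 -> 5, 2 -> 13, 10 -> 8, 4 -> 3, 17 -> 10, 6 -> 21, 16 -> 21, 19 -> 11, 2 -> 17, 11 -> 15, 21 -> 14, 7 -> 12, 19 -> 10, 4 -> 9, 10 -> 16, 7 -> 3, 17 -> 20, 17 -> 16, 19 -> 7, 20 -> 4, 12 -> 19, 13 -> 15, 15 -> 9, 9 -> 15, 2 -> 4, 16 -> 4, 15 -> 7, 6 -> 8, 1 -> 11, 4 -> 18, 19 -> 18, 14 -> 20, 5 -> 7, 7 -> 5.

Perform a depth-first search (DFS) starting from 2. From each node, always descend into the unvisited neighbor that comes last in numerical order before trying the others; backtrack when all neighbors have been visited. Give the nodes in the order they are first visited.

Visit 2
2 → 17
17 → 21
21 → 20
20 → 4
4 → 18
18 → 10
10 → 16
10 → 8
8 → 1
1 → 11
11 → 15
15 → 9
15 → 7
7 → 12
12 → 19
19 → 3
3 → 5
21 → 14
21 → 6
2 → 13

2, 17, 21, 20, 4, 18, 10, 16, 8, 1, 11, 15, 9, 7, 12, 19, 3, 5, 14, 6, 13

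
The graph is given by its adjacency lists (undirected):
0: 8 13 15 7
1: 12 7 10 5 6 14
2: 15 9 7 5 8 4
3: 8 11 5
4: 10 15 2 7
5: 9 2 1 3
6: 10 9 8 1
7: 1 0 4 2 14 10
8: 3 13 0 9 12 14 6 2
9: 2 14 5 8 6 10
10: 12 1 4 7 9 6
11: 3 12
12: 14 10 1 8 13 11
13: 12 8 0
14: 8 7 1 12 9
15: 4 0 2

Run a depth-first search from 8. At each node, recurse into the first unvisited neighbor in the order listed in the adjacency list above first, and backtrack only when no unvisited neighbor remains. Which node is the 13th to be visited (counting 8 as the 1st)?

2

Visit 8
8 → 3
3 → 11
11 → 12
12 → 14
14 → 7
7 → 1
1 → 10
10 → 4
4 → 15
15 → 0
0 → 13
15 → 2
2 → 9
9 → 5
9 → 6

Visit order: 8, 3, 11, 12, 14, 7, 1, 10, 4, 15, 0, 13, 2, 9, 5, 6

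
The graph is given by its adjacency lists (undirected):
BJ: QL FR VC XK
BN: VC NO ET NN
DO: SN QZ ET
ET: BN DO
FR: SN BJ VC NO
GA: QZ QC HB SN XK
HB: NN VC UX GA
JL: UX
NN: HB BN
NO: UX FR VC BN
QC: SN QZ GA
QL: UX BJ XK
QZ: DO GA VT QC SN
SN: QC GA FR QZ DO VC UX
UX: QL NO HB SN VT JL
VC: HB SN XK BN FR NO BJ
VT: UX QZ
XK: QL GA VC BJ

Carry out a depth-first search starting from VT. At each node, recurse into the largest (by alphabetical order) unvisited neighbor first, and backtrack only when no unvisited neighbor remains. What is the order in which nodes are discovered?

Visit VT
VT → UX
UX → SN
SN → VC
VC → XK
XK → QL
QL → BJ
BJ → FR
FR → NO
NO → BN
BN → NN
NN → HB
HB → GA
GA → QZ
QZ → QC
QZ → DO
DO → ET
UX → JL

VT UX SN VC XK QL BJ FR NO BN NN HB GA QZ QC DO ET JL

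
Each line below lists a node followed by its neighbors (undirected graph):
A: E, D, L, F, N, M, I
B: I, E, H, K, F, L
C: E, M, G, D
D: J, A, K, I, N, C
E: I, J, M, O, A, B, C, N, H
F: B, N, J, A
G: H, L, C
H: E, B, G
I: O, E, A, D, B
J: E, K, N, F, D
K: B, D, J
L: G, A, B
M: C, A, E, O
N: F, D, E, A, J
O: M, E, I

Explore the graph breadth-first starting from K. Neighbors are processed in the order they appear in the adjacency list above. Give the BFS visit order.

Visit K; enqueue B, D, J → queue [B, D, J]
Visit B; enqueue I, E, H, F, L → queue [D, J, I, E, H, F, L]
Visit D; enqueue A, N, C → queue [J, I, E, H, F, L, A, N, C]
Visit J → queue [I, E, H, F, L, A, N, C]
Visit I; enqueue O → queue [E, H, F, L, A, N, C, O]
Visit E; enqueue M → queue [H, F, L, A, N, C, O, M]
Visit H; enqueue G → queue [F, L, A, N, C, O, M, G]
Visit F → queue [L, A, N, C, O, M, G]
Visit L → queue [A, N, C, O, M, G]
Visit A → queue [N, C, O, M, G]
Visit N → queue [C, O, M, G]
Visit C → queue [O, M, G]
Visit O → queue [M, G]
Visit M → queue [G]
Visit G → queue []

K → B → D → J → I → E → H → F → L → A → N → C → O → M → G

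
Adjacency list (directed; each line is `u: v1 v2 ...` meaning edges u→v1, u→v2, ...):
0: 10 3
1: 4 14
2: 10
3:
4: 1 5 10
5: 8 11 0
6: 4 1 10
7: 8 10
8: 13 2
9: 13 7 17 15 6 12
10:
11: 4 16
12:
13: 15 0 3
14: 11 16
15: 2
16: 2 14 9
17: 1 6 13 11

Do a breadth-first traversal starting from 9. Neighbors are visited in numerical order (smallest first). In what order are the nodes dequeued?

Visit 9; enqueue 6, 7, 12, 13, 15, 17 → queue [6, 7, 12, 13, 15, 17]
Visit 6; enqueue 1, 4, 10 → queue [7, 12, 13, 15, 17, 1, 4, 10]
Visit 7; enqueue 8 → queue [12, 13, 15, 17, 1, 4, 10, 8]
Visit 12 → queue [13, 15, 17, 1, 4, 10, 8]
Visit 13; enqueue 0, 3 → queue [15, 17, 1, 4, 10, 8, 0, 3]
Visit 15; enqueue 2 → queue [17, 1, 4, 10, 8, 0, 3, 2]
Visit 17; enqueue 11 → queue [1, 4, 10, 8, 0, 3, 2, 11]
Visit 1; enqueue 14 → queue [4, 10, 8, 0, 3, 2, 11, 14]
Visit 4; enqueue 5 → queue [10, 8, 0, 3, 2, 11, 14, 5]
Visit 10 → queue [8, 0, 3, 2, 11, 14, 5]
Visit 8 → queue [0, 3, 2, 11, 14, 5]
Visit 0 → queue [3, 2, 11, 14, 5]
Visit 3 → queue [2, 11, 14, 5]
Visit 2 → queue [11, 14, 5]
Visit 11; enqueue 16 → queue [14, 5, 16]
Visit 14 → queue [5, 16]
Visit 5 → queue [16]
Visit 16 → queue []

9 → 6 → 7 → 12 → 13 → 15 → 17 → 1 → 4 → 10 → 8 → 0 → 3 → 2 → 11 → 14 → 5 → 16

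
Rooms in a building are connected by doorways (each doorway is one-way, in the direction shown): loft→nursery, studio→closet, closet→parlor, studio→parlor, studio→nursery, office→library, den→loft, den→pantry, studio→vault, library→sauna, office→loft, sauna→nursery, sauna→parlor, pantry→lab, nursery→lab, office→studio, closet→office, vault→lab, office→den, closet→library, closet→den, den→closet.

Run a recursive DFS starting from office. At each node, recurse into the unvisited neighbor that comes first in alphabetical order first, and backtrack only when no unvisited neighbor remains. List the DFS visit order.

office den closet library sauna nursery lab parlor loft pantry studio vault

Visit office
office → den
den → closet
closet → library
library → sauna
sauna → nursery
nursery → lab
sauna → parlor
den → loft
den → pantry
office → studio
studio → vault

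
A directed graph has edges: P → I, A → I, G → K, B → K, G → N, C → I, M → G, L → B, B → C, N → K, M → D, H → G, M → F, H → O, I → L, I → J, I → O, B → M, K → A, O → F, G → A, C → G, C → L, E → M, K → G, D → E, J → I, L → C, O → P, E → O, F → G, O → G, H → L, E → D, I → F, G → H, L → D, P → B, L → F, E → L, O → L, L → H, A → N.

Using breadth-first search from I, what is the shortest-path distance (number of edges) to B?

Level 0: I
Level 1: F, J, L, O
Level 2: B, C, D, G, H, P
Level 3: A, E, K, M, N
B first appears at level 2.

2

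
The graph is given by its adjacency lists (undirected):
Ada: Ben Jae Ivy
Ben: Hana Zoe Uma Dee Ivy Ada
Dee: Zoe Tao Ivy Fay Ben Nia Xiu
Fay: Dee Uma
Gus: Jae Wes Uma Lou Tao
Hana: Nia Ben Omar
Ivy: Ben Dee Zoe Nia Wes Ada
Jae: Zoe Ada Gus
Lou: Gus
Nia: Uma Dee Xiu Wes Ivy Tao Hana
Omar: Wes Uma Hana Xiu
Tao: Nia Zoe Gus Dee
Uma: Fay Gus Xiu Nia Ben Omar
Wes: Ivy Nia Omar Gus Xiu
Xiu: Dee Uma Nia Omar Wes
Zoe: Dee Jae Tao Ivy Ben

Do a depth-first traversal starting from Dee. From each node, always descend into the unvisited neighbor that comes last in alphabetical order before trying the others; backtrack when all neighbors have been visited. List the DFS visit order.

Visit Dee
Dee → Zoe
Zoe → Tao
Tao → Nia
Nia → Xiu
Xiu → Wes
Wes → Omar
Omar → Uma
Uma → Gus
Gus → Lou
Gus → Jae
Jae → Ada
Ada → Ivy
Ivy → Ben
Ben → Hana
Uma → Fay

Dee Zoe Tao Nia Xiu Wes Omar Uma Gus Lou Jae Ada Ivy Ben Hana Fay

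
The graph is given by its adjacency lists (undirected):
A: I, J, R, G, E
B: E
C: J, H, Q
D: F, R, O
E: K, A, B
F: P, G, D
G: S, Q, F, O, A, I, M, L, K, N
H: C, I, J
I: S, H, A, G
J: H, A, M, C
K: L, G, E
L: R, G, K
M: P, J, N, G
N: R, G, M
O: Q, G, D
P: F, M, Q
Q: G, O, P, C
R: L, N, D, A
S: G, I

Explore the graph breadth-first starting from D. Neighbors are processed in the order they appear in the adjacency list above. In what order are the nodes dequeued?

D -> F -> R -> O -> P -> G -> L -> N -> A -> Q -> M -> S -> I -> K -> J -> E -> C -> H -> B

Visit D; enqueue F, R, O → queue [F, R, O]
Visit F; enqueue P, G → queue [R, O, P, G]
Visit R; enqueue L, N, A → queue [O, P, G, L, N, A]
Visit O; enqueue Q → queue [P, G, L, N, A, Q]
Visit P; enqueue M → queue [G, L, N, A, Q, M]
Visit G; enqueue S, I, K → queue [L, N, A, Q, M, S, I, K]
Visit L → queue [N, A, Q, M, S, I, K]
Visit N → queue [A, Q, M, S, I, K]
Visit A; enqueue J, E → queue [Q, M, S, I, K, J, E]
Visit Q; enqueue C → queue [M, S, I, K, J, E, C]
Visit M → queue [S, I, K, J, E, C]
Visit S → queue [I, K, J, E, C]
Visit I; enqueue H → queue [K, J, E, C, H]
Visit K → queue [J, E, C, H]
Visit J → queue [E, C, H]
Visit E; enqueue B → queue [C, H, B]
Visit C → queue [H, B]
Visit H → queue [B]
Visit B → queue []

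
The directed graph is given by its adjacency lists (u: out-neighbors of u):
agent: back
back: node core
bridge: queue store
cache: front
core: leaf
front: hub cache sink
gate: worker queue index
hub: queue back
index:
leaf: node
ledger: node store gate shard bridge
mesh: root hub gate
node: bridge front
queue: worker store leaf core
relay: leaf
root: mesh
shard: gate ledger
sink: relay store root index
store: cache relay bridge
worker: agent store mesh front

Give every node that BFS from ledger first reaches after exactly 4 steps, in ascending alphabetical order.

back, root

Level 0: ledger
Level 1: bridge, gate, node, shard, store
Level 2: cache, front, index, queue, relay, worker
Level 3: agent, core, hub, leaf, mesh, sink
Level 4: back, root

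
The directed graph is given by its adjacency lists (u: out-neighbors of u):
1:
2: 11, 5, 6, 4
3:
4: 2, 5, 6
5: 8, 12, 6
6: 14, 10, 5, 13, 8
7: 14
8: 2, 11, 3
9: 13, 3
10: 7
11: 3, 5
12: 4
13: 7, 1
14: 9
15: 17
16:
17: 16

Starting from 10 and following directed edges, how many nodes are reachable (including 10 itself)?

BFS from 10 visits: 10, 7, 14, 9, 3, 13, 1
Reachable nodes: 7 of 17 total.

7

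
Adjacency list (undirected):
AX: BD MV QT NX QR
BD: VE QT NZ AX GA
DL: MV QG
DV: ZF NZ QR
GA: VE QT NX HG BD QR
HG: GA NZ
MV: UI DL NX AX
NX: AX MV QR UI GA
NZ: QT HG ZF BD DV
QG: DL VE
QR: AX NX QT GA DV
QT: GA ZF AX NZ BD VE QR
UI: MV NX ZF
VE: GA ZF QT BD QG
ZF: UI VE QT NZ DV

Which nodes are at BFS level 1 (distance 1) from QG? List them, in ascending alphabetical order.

Level 0: QG
Level 1: DL, VE
Level 2: BD, GA, MV, QT, ZF
Level 3: AX, DV, HG, NX, NZ, QR, UI

DL, VE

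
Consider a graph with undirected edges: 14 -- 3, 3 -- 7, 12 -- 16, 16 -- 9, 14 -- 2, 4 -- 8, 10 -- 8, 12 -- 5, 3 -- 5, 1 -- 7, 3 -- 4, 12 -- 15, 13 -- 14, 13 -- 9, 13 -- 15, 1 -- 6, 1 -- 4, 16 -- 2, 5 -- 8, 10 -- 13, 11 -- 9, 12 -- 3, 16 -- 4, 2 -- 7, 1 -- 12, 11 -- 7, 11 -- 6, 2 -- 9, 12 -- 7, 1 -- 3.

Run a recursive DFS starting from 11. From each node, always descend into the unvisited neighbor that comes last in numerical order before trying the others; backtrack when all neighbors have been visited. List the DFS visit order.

11 → 9 → 16 → 12 → 15 → 13 → 14 → 3 → 7 → 2 → 1 → 6 → 4 → 8 → 10 → 5

Visit 11
11 → 9
9 → 16
16 → 12
12 → 15
15 → 13
13 → 14
14 → 3
3 → 7
7 → 2
7 → 1
1 → 6
1 → 4
4 → 8
8 → 10
8 → 5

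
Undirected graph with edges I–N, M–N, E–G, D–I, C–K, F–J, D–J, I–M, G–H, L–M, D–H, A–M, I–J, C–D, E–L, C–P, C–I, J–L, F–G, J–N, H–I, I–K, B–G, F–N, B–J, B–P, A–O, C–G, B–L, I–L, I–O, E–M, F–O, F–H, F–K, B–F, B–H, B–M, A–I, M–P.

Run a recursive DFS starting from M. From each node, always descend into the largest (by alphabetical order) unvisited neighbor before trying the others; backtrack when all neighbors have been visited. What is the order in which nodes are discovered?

Visit M
M → P
P → C
C → K
K → I
I → O
O → F
F → N
N → J
J → L
L → E
E → G
G → H
H → D
H → B
O → A

M, P, C, K, I, O, F, N, J, L, E, G, H, D, B, A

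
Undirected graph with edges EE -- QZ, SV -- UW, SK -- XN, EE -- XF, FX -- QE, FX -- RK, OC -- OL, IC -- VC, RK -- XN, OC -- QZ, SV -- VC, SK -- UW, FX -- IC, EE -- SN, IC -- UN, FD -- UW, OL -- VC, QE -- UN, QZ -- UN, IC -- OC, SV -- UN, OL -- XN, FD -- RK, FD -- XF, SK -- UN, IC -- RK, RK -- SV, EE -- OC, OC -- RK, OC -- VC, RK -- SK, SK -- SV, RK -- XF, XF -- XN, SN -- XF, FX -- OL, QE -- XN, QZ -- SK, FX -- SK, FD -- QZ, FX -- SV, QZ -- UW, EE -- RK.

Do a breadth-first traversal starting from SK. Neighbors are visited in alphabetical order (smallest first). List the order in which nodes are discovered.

SK, FX, QZ, RK, SV, UN, UW, XN, IC, OL, QE, EE, FD, OC, XF, VC, SN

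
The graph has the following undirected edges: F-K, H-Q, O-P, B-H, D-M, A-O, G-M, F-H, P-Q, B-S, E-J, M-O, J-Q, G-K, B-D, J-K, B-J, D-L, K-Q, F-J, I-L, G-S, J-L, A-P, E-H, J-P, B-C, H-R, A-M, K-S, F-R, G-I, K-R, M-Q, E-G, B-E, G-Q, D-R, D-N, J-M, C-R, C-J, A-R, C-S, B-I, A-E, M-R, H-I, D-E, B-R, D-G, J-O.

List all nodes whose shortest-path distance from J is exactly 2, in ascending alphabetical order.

A, D, G, H, I, R, S

Level 0: J
Level 1: B, C, E, F, K, L, M, O, P, Q
Level 2: A, D, G, H, I, R, S
Level 3: N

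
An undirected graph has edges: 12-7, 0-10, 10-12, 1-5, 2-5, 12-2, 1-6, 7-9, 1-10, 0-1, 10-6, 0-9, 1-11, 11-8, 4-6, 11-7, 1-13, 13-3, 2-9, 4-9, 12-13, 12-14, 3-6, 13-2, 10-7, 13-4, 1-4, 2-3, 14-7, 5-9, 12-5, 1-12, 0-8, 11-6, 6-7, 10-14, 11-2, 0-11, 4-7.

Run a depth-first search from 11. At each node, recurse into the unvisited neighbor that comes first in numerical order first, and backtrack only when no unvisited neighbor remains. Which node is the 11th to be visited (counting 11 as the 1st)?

Visit 11
11 → 0
0 → 1
1 → 4
4 → 6
6 → 3
3 → 2
2 → 5
5 → 9
9 → 7
7 → 10
10 → 12
12 → 13
12 → 14
0 → 8

Visit order: 11, 0, 1, 4, 6, 3, 2, 5, 9, 7, 10, 12, 13, 14, 8

10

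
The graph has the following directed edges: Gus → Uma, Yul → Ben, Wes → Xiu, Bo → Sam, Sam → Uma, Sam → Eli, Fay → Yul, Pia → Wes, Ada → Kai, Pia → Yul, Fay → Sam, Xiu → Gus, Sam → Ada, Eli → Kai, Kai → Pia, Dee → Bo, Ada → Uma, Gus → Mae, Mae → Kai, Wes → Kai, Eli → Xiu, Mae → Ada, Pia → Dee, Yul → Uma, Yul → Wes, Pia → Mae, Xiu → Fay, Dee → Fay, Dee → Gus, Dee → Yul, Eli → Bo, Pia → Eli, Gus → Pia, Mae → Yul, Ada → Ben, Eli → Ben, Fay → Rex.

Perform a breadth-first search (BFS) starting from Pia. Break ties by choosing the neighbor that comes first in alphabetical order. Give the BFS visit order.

Visit Pia; enqueue Dee, Eli, Mae, Wes, Yul → queue [Dee, Eli, Mae, Wes, Yul]
Visit Dee; enqueue Bo, Fay, Gus → queue [Eli, Mae, Wes, Yul, Bo, Fay, Gus]
Visit Eli; enqueue Ben, Kai, Xiu → queue [Mae, Wes, Yul, Bo, Fay, Gus, Ben, Kai, Xiu]
Visit Mae; enqueue Ada → queue [Wes, Yul, Bo, Fay, Gus, Ben, Kai, Xiu, Ada]
Visit Wes → queue [Yul, Bo, Fay, Gus, Ben, Kai, Xiu, Ada]
Visit Yul; enqueue Uma → queue [Bo, Fay, Gus, Ben, Kai, Xiu, Ada, Uma]
Visit Bo; enqueue Sam → queue [Fay, Gus, Ben, Kai, Xiu, Ada, Uma, Sam]
Visit Fay; enqueue Rex → queue [Gus, Ben, Kai, Xiu, Ada, Uma, Sam, Rex]
Visit Gus → queue [Ben, Kai, Xiu, Ada, Uma, Sam, Rex]
Visit Ben → queue [Kai, Xiu, Ada, Uma, Sam, Rex]
Visit Kai → queue [Xiu, Ada, Uma, Sam, Rex]
Visit Xiu → queue [Ada, Uma, Sam, Rex]
Visit Ada → queue [Uma, Sam, Rex]
Visit Uma → queue [Sam, Rex]
Visit Sam → queue [Rex]
Visit Rex → queue []

Pia -> Dee -> Eli -> Mae -> Wes -> Yul -> Bo -> Fay -> Gus -> Ben -> Kai -> Xiu -> Ada -> Uma -> Sam -> Rex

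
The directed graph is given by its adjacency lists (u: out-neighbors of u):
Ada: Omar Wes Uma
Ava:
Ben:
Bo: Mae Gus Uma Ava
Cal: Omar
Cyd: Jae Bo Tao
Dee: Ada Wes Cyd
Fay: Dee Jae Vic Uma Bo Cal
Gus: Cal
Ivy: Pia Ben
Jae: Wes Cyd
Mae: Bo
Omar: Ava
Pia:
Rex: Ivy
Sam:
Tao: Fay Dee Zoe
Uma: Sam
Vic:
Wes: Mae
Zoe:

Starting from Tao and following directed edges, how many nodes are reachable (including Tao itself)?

BFS from Tao visits: Tao, Zoe, Fay, Dee, Vic, Uma, Jae, Cal, Bo, Wes, Cyd, Ada, Sam, Omar, Mae, Gus, Ava
Reachable nodes: 17 of 21 total.

17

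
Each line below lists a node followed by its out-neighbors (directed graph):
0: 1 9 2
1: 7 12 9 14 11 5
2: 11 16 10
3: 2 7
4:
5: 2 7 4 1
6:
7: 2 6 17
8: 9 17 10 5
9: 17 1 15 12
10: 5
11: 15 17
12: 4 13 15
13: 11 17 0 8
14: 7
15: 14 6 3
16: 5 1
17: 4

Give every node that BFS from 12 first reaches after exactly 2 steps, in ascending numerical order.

Level 0: 12
Level 1: 4, 13, 15
Level 2: 0, 3, 6, 8, 11, 14, 17
Level 3: 1, 2, 5, 7, 9, 10
Level 4: 16

0, 3, 6, 8, 11, 14, 17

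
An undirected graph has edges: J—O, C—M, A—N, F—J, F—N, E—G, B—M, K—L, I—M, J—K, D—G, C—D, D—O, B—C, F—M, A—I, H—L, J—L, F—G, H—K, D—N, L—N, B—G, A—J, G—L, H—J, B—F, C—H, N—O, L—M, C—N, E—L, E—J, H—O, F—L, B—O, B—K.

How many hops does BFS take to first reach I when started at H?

3

Level 0: H
Level 1: C, J, K, L, O
Level 2: A, B, D, E, F, G, M, N
Level 3: I
I first appears at level 3.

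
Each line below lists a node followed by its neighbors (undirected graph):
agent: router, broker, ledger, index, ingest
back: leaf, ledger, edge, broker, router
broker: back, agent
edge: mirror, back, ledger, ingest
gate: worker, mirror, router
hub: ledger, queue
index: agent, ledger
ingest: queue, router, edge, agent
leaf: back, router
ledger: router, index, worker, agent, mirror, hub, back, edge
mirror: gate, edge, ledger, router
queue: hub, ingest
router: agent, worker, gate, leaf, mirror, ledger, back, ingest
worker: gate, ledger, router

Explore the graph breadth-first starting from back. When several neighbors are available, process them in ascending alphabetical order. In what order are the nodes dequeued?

back, broker, edge, leaf, ledger, router, agent, ingest, mirror, hub, index, worker, gate, queue

Visit back; enqueue broker, edge, leaf, ledger, router → queue [broker, edge, leaf, ledger, router]
Visit broker; enqueue agent → queue [edge, leaf, ledger, router, agent]
Visit edge; enqueue ingest, mirror → queue [leaf, ledger, router, agent, ingest, mirror]
Visit leaf → queue [ledger, router, agent, ingest, mirror]
Visit ledger; enqueue hub, index, worker → queue [router, agent, ingest, mirror, hub, index, worker]
Visit router; enqueue gate → queue [agent, ingest, mirror, hub, index, worker, gate]
Visit agent → queue [ingest, mirror, hub, index, worker, gate]
Visit ingest; enqueue queue → queue [mirror, hub, index, worker, gate, queue]
Visit mirror → queue [hub, index, worker, gate, queue]
Visit hub → queue [index, worker, gate, queue]
Visit index → queue [worker, gate, queue]
Visit worker → queue [gate, queue]
Visit gate → queue [queue]
Visit queue → queue []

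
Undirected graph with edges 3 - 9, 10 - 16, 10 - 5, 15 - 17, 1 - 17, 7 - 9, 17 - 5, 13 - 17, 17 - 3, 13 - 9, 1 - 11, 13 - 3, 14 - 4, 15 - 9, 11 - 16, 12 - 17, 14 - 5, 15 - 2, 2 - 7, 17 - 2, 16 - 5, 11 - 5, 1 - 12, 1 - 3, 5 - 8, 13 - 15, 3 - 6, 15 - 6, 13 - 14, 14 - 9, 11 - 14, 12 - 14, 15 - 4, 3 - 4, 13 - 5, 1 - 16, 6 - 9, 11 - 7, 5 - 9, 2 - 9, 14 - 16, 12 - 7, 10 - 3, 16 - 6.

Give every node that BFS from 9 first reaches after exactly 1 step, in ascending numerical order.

2, 3, 5, 6, 7, 13, 14, 15

Level 0: 9
Level 1: 2, 3, 5, 6, 7, 13, 14, 15
Level 2: 1, 4, 8, 10, 11, 12, 16, 17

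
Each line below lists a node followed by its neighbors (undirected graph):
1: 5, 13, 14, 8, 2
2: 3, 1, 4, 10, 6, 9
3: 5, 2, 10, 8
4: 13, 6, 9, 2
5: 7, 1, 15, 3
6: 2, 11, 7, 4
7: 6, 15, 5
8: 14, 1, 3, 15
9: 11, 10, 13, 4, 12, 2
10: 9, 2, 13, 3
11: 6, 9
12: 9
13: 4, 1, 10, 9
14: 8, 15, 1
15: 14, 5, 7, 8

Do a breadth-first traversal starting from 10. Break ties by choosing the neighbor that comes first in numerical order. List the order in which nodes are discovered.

Visit 10; enqueue 2, 3, 9, 13 → queue [2, 3, 9, 13]
Visit 2; enqueue 1, 4, 6 → queue [3, 9, 13, 1, 4, 6]
Visit 3; enqueue 5, 8 → queue [9, 13, 1, 4, 6, 5, 8]
Visit 9; enqueue 11, 12 → queue [13, 1, 4, 6, 5, 8, 11, 12]
Visit 13 → queue [1, 4, 6, 5, 8, 11, 12]
Visit 1; enqueue 14 → queue [4, 6, 5, 8, 11, 12, 14]
Visit 4 → queue [6, 5, 8, 11, 12, 14]
Visit 6; enqueue 7 → queue [5, 8, 11, 12, 14, 7]
Visit 5; enqueue 15 → queue [8, 11, 12, 14, 7, 15]
Visit 8 → queue [11, 12, 14, 7, 15]
Visit 11 → queue [12, 14, 7, 15]
Visit 12 → queue [14, 7, 15]
Visit 14 → queue [7, 15]
Visit 7 → queue [15]
Visit 15 → queue []

10 → 2 → 3 → 9 → 13 → 1 → 4 → 6 → 5 → 8 → 11 → 12 → 14 → 7 → 15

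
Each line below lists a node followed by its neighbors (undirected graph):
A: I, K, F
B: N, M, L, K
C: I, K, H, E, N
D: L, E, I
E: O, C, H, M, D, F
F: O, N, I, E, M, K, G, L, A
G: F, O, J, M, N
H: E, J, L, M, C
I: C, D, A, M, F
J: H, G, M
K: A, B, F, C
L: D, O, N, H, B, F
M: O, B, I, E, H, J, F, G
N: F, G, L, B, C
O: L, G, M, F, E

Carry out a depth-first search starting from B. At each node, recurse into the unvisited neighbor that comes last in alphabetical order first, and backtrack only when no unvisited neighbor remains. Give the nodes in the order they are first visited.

B -> N -> L -> O -> M -> J -> H -> E -> F -> K -> C -> I -> D -> A -> G

Visit B
B → N
N → L
L → O
O → M
M → J
J → H
H → E
E → F
F → K
K → C
C → I
I → D
I → A
F → G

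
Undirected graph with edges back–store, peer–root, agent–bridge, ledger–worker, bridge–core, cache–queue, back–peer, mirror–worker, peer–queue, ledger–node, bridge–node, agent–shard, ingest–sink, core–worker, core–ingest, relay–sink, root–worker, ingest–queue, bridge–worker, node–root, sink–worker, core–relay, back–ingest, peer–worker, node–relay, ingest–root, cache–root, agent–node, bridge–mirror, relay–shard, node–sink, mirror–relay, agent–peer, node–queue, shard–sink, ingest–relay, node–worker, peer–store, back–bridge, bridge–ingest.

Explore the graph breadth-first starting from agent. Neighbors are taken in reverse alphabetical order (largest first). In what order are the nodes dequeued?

agent shard peer node bridge sink relay worker store root queue back ledger mirror ingest core cache

Visit agent; enqueue shard, peer, node, bridge → queue [shard, peer, node, bridge]
Visit shard; enqueue sink, relay → queue [peer, node, bridge, sink, relay]
Visit peer; enqueue worker, store, root, queue, back → queue [node, bridge, sink, relay, worker, store, root, queue, back]
Visit node; enqueue ledger → queue [bridge, sink, relay, worker, store, root, queue, back, ledger]
Visit bridge; enqueue mirror, ingest, core → queue [sink, relay, worker, store, root, queue, back, ledger, mirror, ingest, core]
Visit sink → queue [relay, worker, store, root, queue, back, ledger, mirror, ingest, core]
Visit relay → queue [worker, store, root, queue, back, ledger, mirror, ingest, core]
Visit worker → queue [store, root, queue, back, ledger, mirror, ingest, core]
Visit store → queue [root, queue, back, ledger, mirror, ingest, core]
Visit root; enqueue cache → queue [queue, back, ledger, mirror, ingest, core, cache]
Visit queue → queue [back, ledger, mirror, ingest, core, cache]
Visit back → queue [ledger, mirror, ingest, core, cache]
Visit ledger → queue [mirror, ingest, core, cache]
Visit mirror → queue [ingest, core, cache]
Visit ingest → queue [core, cache]
Visit core → queue [cache]
Visit cache → queue []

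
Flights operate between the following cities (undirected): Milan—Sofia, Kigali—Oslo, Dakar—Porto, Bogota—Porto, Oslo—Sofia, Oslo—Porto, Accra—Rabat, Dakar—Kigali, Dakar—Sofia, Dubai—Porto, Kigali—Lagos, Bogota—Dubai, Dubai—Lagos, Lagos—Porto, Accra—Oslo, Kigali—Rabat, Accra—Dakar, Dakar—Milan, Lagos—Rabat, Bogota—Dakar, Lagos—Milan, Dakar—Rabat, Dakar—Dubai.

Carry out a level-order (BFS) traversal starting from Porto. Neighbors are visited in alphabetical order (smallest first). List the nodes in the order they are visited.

Porto -> Bogota -> Dakar -> Dubai -> Lagos -> Oslo -> Accra -> Kigali -> Milan -> Rabat -> Sofia

Visit Porto; enqueue Bogota, Dakar, Dubai, Lagos, Oslo → queue [Bogota, Dakar, Dubai, Lagos, Oslo]
Visit Bogota → queue [Dakar, Dubai, Lagos, Oslo]
Visit Dakar; enqueue Accra, Kigali, Milan, Rabat, Sofia → queue [Dubai, Lagos, Oslo, Accra, Kigali, Milan, Rabat, Sofia]
Visit Dubai → queue [Lagos, Oslo, Accra, Kigali, Milan, Rabat, Sofia]
Visit Lagos → queue [Oslo, Accra, Kigali, Milan, Rabat, Sofia]
Visit Oslo → queue [Accra, Kigali, Milan, Rabat, Sofia]
Visit Accra → queue [Kigali, Milan, Rabat, Sofia]
Visit Kigali → queue [Milan, Rabat, Sofia]
Visit Milan → queue [Rabat, Sofia]
Visit Rabat → queue [Sofia]
Visit Sofia → queue []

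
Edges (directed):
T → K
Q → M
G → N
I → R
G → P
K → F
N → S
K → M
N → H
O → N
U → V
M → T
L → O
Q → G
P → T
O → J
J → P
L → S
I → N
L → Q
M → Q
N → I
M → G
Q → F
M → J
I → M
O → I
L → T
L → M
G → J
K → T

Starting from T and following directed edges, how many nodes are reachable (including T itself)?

13

BFS from T visits: T, K, F, M, G, J, Q, N, P, H, I, S, R
Reachable nodes: 13 of 17 total.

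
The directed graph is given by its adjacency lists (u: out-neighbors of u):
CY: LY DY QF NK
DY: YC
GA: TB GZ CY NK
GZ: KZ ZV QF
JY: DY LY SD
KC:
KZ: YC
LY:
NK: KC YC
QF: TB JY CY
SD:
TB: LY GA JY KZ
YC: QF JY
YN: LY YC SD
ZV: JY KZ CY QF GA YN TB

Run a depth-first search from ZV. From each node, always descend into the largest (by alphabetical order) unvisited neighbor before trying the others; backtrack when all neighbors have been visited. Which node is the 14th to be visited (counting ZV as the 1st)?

GZ

Visit ZV
ZV → YN
YN → YC
YC → QF
QF → TB
TB → LY
TB → KZ
TB → JY
JY → SD
JY → DY
TB → GA
GA → NK
NK → KC
GA → GZ
GA → CY

Visit order: ZV, YN, YC, QF, TB, LY, KZ, JY, SD, DY, GA, NK, KC, GZ, CY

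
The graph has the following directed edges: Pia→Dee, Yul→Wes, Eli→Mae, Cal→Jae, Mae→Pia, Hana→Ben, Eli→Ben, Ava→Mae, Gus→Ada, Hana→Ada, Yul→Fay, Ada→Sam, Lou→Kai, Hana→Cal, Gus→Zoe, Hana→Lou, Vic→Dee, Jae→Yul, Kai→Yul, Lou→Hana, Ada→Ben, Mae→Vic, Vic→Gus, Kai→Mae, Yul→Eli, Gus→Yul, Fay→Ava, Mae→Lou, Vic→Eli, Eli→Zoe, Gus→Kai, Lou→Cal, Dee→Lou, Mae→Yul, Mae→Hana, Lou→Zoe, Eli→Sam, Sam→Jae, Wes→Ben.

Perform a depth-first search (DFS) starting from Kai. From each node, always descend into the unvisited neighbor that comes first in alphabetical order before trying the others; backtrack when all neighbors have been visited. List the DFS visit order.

Visit Kai
Kai → Mae
Mae → Hana
Hana → Ada
Ada → Ben
Ada → Sam
Sam → Jae
Jae → Yul
Yul → Eli
Eli → Zoe
Yul → Fay
Fay → Ava
Yul → Wes
Hana → Cal
Hana → Lou
Mae → Pia
Pia → Dee
Mae → Vic
Vic → Gus

Kai, Mae, Hana, Ada, Ben, Sam, Jae, Yul, Eli, Zoe, Fay, Ava, Wes, Cal, Lou, Pia, Dee, Vic, Gus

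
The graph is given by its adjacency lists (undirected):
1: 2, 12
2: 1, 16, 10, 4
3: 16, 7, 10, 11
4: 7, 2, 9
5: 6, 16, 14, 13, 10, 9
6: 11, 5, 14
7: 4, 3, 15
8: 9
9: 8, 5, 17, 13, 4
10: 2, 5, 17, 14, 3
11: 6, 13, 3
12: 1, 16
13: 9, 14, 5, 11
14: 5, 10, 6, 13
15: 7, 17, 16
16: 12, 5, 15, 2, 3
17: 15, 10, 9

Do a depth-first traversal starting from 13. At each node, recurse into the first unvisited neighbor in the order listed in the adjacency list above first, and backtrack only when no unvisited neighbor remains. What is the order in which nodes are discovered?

Visit 13
13 → 9
9 → 8
9 → 5
5 → 6
6 → 11
11 → 3
3 → 16
16 → 12
12 → 1
1 → 2
2 → 10
10 → 17
17 → 15
15 → 7
7 → 4
10 → 14

13, 9, 8, 5, 6, 11, 3, 16, 12, 1, 2, 10, 17, 15, 7, 4, 14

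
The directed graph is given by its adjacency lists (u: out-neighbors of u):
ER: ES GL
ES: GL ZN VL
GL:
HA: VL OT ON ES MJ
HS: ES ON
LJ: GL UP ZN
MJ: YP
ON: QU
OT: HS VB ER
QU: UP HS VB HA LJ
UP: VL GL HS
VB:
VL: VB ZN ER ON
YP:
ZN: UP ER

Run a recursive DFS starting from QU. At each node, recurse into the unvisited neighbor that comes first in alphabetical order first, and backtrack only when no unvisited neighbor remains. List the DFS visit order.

QU, HA, ES, GL, VL, ER, ON, VB, ZN, UP, HS, MJ, YP, OT, LJ

Visit QU
QU → HA
HA → ES
ES → GL
ES → VL
VL → ER
VL → ON
VL → VB
VL → ZN
ZN → UP
UP → HS
HA → MJ
MJ → YP
HA → OT
QU → LJ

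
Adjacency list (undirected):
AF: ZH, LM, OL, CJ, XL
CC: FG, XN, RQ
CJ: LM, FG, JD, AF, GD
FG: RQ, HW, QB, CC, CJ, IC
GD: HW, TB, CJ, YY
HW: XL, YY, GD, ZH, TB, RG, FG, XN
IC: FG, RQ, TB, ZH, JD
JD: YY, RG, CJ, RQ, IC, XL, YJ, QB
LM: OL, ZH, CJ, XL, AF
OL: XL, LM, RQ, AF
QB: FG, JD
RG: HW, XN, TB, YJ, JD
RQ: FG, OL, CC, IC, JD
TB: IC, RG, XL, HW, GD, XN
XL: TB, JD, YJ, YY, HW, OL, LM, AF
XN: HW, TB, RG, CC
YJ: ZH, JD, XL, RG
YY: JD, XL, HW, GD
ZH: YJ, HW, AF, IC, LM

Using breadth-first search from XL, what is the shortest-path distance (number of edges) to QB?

Level 0: XL
Level 1: AF, HW, JD, LM, OL, TB, YJ, YY
Level 2: CJ, FG, GD, IC, QB, RG, RQ, XN, ZH
Level 3: CC
QB first appears at level 2.

2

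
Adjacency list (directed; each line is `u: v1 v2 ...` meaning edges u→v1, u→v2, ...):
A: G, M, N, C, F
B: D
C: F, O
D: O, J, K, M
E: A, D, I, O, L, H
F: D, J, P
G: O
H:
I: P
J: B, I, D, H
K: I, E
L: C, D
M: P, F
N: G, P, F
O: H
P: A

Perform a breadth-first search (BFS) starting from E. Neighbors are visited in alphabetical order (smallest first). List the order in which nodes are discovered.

E -> A -> D -> H -> I -> L -> O -> C -> F -> G -> M -> N -> J -> K -> P -> B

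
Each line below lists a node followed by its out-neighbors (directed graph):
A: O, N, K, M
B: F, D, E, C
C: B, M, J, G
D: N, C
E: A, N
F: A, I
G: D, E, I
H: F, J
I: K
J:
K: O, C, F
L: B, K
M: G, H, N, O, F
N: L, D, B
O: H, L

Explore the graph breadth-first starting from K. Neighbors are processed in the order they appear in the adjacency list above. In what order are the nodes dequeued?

K -> O -> C -> F -> H -> L -> B -> M -> J -> G -> A -> I -> D -> E -> N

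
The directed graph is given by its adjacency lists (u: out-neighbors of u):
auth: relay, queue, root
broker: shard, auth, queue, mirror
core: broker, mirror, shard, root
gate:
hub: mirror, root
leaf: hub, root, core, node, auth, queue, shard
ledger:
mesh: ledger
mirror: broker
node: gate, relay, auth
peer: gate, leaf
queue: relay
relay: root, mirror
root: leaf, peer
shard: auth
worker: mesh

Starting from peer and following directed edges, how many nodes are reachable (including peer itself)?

BFS from peer visits: peer, gate, leaf, hub, root, core, node, auth, queue, shard, mirror, broker, relay
Reachable nodes: 13 of 16 total.

13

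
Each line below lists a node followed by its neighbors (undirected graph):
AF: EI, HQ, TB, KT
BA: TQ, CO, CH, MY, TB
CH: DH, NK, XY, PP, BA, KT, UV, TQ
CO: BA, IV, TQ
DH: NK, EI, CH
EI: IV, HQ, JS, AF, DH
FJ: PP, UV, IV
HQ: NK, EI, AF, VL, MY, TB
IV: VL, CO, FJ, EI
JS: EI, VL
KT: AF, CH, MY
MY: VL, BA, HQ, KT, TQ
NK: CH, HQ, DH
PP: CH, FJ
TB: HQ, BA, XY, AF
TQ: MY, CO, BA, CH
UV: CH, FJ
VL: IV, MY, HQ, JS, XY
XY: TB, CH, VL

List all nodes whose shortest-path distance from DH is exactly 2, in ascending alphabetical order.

AF, BA, HQ, IV, JS, KT, PP, TQ, UV, XY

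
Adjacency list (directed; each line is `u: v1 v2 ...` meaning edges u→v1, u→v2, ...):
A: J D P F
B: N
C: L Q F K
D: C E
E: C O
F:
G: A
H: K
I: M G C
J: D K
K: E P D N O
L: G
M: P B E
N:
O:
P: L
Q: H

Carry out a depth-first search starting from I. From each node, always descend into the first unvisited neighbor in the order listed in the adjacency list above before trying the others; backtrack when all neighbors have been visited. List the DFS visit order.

I -> M -> P -> L -> G -> A -> J -> D -> C -> Q -> H -> K -> E -> O -> N -> F -> B

Visit I
I → M
M → P
P → L
L → G
G → A
A → J
J → D
D → C
C → Q
Q → H
H → K
K → E
E → O
K → N
C → F
M → B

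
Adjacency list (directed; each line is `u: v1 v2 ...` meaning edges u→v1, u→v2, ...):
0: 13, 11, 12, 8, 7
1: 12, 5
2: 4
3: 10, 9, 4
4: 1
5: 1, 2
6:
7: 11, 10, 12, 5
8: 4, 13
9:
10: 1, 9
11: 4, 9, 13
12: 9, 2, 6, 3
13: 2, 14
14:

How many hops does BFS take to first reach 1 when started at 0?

3

Level 0: 0
Level 1: 7, 8, 11, 12, 13
Level 2: 2, 3, 4, 5, 6, 9, 10, 14
Level 3: 1
1 first appears at level 3.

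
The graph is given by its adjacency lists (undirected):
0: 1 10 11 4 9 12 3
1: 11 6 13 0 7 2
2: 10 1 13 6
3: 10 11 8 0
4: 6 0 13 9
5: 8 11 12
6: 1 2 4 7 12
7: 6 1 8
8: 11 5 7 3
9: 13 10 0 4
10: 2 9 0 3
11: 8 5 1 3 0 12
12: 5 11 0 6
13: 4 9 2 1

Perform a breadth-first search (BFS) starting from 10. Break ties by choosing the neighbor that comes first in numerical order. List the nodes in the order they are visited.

Visit 10; enqueue 0, 2, 3, 9 → queue [0, 2, 3, 9]
Visit 0; enqueue 1, 4, 11, 12 → queue [2, 3, 9, 1, 4, 11, 12]
Visit 2; enqueue 6, 13 → queue [3, 9, 1, 4, 11, 12, 6, 13]
Visit 3; enqueue 8 → queue [9, 1, 4, 11, 12, 6, 13, 8]
Visit 9 → queue [1, 4, 11, 12, 6, 13, 8]
Visit 1; enqueue 7 → queue [4, 11, 12, 6, 13, 8, 7]
Visit 4 → queue [11, 12, 6, 13, 8, 7]
Visit 11; enqueue 5 → queue [12, 6, 13, 8, 7, 5]
Visit 12 → queue [6, 13, 8, 7, 5]
Visit 6 → queue [13, 8, 7, 5]
Visit 13 → queue [8, 7, 5]
Visit 8 → queue [7, 5]
Visit 7 → queue [5]
Visit 5 → queue []

10, 0, 2, 3, 9, 1, 4, 11, 12, 6, 13, 8, 7, 5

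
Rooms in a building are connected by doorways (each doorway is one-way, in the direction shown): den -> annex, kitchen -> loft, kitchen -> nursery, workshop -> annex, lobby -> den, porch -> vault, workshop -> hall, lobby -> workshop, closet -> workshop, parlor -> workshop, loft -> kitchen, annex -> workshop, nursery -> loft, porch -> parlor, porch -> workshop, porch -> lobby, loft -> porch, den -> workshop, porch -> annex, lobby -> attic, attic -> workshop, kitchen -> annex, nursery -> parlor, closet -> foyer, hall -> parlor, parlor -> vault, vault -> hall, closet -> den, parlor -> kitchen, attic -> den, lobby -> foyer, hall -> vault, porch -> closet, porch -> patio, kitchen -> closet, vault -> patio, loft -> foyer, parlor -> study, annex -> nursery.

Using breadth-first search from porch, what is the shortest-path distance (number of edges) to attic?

Level 0: porch
Level 1: annex, closet, lobby, parlor, patio, vault, workshop
Level 2: attic, den, foyer, hall, kitchen, nursery, study
Level 3: loft
attic first appears at level 2.

2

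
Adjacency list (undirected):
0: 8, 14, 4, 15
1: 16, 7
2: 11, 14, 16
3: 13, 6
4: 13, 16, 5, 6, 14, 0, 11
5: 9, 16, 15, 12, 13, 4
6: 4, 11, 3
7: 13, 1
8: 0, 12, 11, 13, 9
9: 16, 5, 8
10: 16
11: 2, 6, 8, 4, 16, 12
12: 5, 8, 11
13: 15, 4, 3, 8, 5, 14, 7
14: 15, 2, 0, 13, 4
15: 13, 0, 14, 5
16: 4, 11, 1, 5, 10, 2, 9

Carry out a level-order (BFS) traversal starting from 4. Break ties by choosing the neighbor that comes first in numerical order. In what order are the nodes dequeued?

4, 0, 5, 6, 11, 13, 14, 16, 8, 15, 9, 12, 3, 2, 7, 1, 10

Visit 4; enqueue 0, 5, 6, 11, 13, 14, 16 → queue [0, 5, 6, 11, 13, 14, 16]
Visit 0; enqueue 8, 15 → queue [5, 6, 11, 13, 14, 16, 8, 15]
Visit 5; enqueue 9, 12 → queue [6, 11, 13, 14, 16, 8, 15, 9, 12]
Visit 6; enqueue 3 → queue [11, 13, 14, 16, 8, 15, 9, 12, 3]
Visit 11; enqueue 2 → queue [13, 14, 16, 8, 15, 9, 12, 3, 2]
Visit 13; enqueue 7 → queue [14, 16, 8, 15, 9, 12, 3, 2, 7]
Visit 14 → queue [16, 8, 15, 9, 12, 3, 2, 7]
Visit 16; enqueue 1, 10 → queue [8, 15, 9, 12, 3, 2, 7, 1, 10]
Visit 8 → queue [15, 9, 12, 3, 2, 7, 1, 10]
Visit 15 → queue [9, 12, 3, 2, 7, 1, 10]
Visit 9 → queue [12, 3, 2, 7, 1, 10]
Visit 12 → queue [3, 2, 7, 1, 10]
Visit 3 → queue [2, 7, 1, 10]
Visit 2 → queue [7, 1, 10]
Visit 7 → queue [1, 10]
Visit 1 → queue [10]
Visit 10 → queue []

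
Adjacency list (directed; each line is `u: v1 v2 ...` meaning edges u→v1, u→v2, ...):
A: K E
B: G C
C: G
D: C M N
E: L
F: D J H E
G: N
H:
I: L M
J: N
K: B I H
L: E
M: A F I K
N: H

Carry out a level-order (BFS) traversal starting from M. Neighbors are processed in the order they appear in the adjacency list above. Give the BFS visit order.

Visit M; enqueue A, F, I, K → queue [A, F, I, K]
Visit A; enqueue E → queue [F, I, K, E]
Visit F; enqueue D, J, H → queue [I, K, E, D, J, H]
Visit I; enqueue L → queue [K, E, D, J, H, L]
Visit K; enqueue B → queue [E, D, J, H, L, B]
Visit E → queue [D, J, H, L, B]
Visit D; enqueue C, N → queue [J, H, L, B, C, N]
Visit J → queue [H, L, B, C, N]
Visit H → queue [L, B, C, N]
Visit L → queue [B, C, N]
Visit B; enqueue G → queue [C, N, G]
Visit C → queue [N, G]
Visit N → queue [G]
Visit G → queue []

M, A, F, I, K, E, D, J, H, L, B, C, N, G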